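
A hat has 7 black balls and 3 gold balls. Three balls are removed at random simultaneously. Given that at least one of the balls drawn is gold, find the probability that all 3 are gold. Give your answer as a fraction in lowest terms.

1/85

P(all 3 gold) = C(3,3)/C(10,3) = 1/120; P(at least one gold) = 1 − C(7,3)/C(10,3) = 17/24.
Since 'all 3 gold' ⊆ 'at least one gold', P(all 3 | at least one) = 1/120 / 17/24 = 1/85 ≈ 0.0118.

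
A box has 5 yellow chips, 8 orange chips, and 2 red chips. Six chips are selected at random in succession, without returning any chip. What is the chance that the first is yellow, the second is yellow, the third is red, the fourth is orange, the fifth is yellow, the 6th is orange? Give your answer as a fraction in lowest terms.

Multiply the conditional probability of each draw in order, without replacement, so each draw removes one from its color and from the total.
P = (5/15) · (4/14) · (2/13) · (8/12) · (3/11) · (7/10) = 4/2145 ≈ 0.0019.

4/2145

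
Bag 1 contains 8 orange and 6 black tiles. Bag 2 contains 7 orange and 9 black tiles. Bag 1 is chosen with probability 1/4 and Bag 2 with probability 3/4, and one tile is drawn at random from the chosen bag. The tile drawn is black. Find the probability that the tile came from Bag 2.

63/79

P(black | Bag 1) = 3/7; P(black | Bag 2) = 9/16.
P(black) = 1/4·3/7 + 3/4·9/16 = 237/448.
By Bayes' rule, P(Bag 2 | black) = 27/64 / 237/448 = 63/79 ≈ 0.7975.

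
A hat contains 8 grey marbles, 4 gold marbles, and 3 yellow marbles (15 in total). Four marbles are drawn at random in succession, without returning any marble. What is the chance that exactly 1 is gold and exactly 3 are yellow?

4/1365

Unordered draws without replacement: count favorable combinations over C(15,4).
Favorable = C(8,0) · C(4,1) · C(3,3) = 4; total = C(15,4) = 1365.
P = 4/1365 = 4/1365 ≈ 0.0029.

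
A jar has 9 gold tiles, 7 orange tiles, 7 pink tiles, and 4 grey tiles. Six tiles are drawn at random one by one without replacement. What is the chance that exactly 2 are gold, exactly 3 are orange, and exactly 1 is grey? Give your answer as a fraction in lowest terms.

56/3289

Unordered draws without replacement: count favorable combinations over C(27,6).
Favorable = C(9,2) · C(7,3) · C(7,0) · C(4,1) = 5040; total = C(27,6) = 296010.
P = 5040/296010 = 56/3289 ≈ 0.0170.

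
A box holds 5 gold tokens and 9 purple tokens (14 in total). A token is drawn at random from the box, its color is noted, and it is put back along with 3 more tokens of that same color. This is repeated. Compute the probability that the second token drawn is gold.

5/14

Condition on the first draw. If first is gold (prob 5/14), second-gold has prob (8)/(17); if not (prob 9/14), it has prob 5/(17).
P = (5/14)·(8/17) + (9/14)·(5/17) = 5/14 ≈ 0.3571.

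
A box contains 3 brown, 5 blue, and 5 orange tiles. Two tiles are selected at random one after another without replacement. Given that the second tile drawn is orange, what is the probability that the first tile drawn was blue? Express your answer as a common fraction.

5/12

P(first=blue and the second tile drawn is orange) = (5/13)·(5/12) = 25/156.
P(the second tile drawn is orange) = Σ over first color = 5/52 + 25/156 + 5/39 = 5/13.
By Bayes, P(first=blue | the second tile drawn is orange) = 25/156 / 5/13 = 5/12 ≈ 0.4167.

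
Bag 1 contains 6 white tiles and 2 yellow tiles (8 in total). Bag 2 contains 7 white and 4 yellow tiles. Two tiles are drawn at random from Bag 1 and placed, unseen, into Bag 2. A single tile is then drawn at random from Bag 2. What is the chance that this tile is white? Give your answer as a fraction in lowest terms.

Condition on how many of the transferred tiles are white (from Bag 1: 6 white of 8; then Bag 2 has 13 total).
  0 white: C(6,0)C(2,2)/C(8,2) = 1/28; then P = 7/13
  1 white: C(6,1)C(2,1)/C(8,2) = 3/7; then P = 8/13
  2 white: C(6,2)C(2,0)/C(8,2) = 15/28; then P = 9/13
P(white from Bag 2) = 17/26 ≈ 0.6538.

17/26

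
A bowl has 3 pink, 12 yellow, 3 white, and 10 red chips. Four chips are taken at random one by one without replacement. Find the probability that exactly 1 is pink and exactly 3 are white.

1/6825

Unordered draws without replacement: count favorable combinations over C(28,4).
Favorable = C(3,1) · C(12,0) · C(3,3) · C(10,0) = 3; total = C(28,4) = 20475.
P = 3/20475 = 1/6825 ≈ 0.0001.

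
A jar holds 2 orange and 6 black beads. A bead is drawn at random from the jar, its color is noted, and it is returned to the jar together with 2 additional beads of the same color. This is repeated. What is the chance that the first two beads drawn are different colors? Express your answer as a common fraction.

3/10

Either orange then black, or black then orange; after the first draw the total is 10.
P = (2/8)·(6/10) + (6/8)·(2/10) = 3/10 ≈ 0.3000.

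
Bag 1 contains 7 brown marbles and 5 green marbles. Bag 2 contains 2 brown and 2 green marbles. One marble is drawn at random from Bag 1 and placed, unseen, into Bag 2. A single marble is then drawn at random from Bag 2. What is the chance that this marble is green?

29/60

Condition on how many of the transferred marbles are green (from Bag 1: 5 green of 12; then Bag 2 has 5 total).
  0 green: C(5,0)C(7,1)/C(12,1) = 7/12; then P = 2/5
  1 green: C(5,1)C(7,0)/C(12,1) = 5/12; then P = 3/5
P(green from Bag 2) = 29/60 ≈ 0.4833.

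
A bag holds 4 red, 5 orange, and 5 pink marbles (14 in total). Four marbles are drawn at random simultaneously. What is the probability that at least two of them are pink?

Sum the hypergeometric tail for j = 2,…,4 pink marbles.
Favorable = C(5,2)·C(9,2) + C(5,3)·C(9,1) + C(5,4)·C(9,0) = 455; total = C(14,4) = 1001.
P = 455/1001 = 5/11 ≈ 0.4545.

5/11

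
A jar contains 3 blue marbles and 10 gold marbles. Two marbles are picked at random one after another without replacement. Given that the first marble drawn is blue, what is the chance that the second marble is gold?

After removing 1 blue, the jar has 10 gold out of 12 remaining.
P(second is gold | given) = 10/12 = 5/6 ≈ 0.8333.

5/6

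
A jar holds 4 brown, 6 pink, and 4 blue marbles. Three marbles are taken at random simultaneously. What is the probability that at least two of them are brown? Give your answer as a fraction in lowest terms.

16/91

Sum the hypergeometric tail for j = 2,…,3 brown marbles.
Favorable = C(4,2)·C(10,1) + C(4,3)·C(10,0) = 64; total = C(14,3) = 364.
P = 64/364 = 16/91 ≈ 0.1758.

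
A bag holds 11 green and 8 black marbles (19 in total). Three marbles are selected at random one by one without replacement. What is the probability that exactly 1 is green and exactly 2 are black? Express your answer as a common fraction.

Unordered draws without replacement: count favorable combinations over C(19,3).
Favorable = C(11,1) · C(8,2) = 308; total = C(19,3) = 969.
P = 308/969 = 308/969 ≈ 0.3179.

308/969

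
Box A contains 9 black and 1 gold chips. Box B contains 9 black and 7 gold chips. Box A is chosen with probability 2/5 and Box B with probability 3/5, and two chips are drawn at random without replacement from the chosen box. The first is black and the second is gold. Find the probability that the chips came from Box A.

P(E | Box A) = 1/10; P(E | Box B) = 21/80.
P(E) = 2/5·1/10 + 3/5·21/80 = 79/400.
By Bayes' rule, P(Box A | E) = 1/25 / 79/400 = 16/79 ≈ 0.2025.

16/79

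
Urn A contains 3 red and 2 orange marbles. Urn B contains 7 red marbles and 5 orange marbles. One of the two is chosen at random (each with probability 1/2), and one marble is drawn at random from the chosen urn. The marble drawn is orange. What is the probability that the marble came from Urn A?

P(orange | Urn A) = 2/5; P(orange | Urn B) = 5/12.
P(orange) = 1/2·2/5 + 1/2·5/12 = 49/120.
By Bayes' rule, P(Urn A | orange) = 1/5 / 49/120 = 24/49 ≈ 0.4898.

24/49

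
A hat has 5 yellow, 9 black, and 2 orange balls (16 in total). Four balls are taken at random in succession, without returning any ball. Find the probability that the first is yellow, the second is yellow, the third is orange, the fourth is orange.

1/1092

Multiply the conditional probability of each draw in order, without replacement, so each draw removes one from its color and from the total.
P = (5/16) · (4/15) · (2/14) · (1/13) = 1/1092 ≈ 0.0009.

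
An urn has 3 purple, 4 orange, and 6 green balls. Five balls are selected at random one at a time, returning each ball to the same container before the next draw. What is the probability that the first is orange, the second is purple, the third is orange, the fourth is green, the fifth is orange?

1152/371293

Multiply the conditional probability of each draw in order, with replacement (the composition resets each draw).
P = (4/13) · (3/13) · (4/13) · (6/13) · (4/13) = 1152/371293 ≈ 0.0031.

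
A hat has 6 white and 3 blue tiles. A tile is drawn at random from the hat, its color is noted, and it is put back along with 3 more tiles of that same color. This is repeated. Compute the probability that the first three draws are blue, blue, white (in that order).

Track the composition after each reinforcement of +3.
P = (3/9) · (6/12) · (6/15) = 1/15 ≈ 0.0667.

1/15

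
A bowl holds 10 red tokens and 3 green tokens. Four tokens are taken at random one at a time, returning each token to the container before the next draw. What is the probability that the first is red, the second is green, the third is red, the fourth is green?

Multiply the conditional probability of each draw in order, with replacement (the composition resets each draw).
P = (10/13) · (3/13) · (10/13) · (3/13) = 900/28561 ≈ 0.0315.

900/28561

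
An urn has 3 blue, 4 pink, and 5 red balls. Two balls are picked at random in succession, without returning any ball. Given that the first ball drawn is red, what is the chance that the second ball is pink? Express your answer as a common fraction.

4/11

After removing 1 red, the urn has 4 pink out of 11 remaining.
P(second is pink | given) = 4/11 ≈ 0.3636.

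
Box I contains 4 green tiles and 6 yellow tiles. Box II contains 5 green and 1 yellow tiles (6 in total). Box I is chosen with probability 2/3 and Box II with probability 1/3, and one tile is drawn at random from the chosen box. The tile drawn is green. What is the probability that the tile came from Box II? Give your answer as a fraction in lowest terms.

P(green | Box I) = 2/5; P(green | Box II) = 5/6.
P(green) = 2/3·2/5 + 1/3·5/6 = 49/90.
By Bayes' rule, P(Box II | green) = 5/18 / 49/90 = 25/49 ≈ 0.5102.

25/49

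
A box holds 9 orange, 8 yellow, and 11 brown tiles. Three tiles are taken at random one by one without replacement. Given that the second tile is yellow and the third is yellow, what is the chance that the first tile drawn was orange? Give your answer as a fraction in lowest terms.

9/26

P(first=orange and the second tile is yellow and the third is yellow) = (9/28)·(8/27)·(7/26) = 1/39.
P(E) = Σ over first color = 1/39 + 2/117 + 11/351 = 2/27.
By Bayes, P(first=orange | E) = 1/39 / 2/27 = 9/26 ≈ 0.3462.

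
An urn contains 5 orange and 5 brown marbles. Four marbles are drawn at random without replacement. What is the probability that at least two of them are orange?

31/42

Sum the hypergeometric tail for j = 2,…,4 orange marbles.
Favorable = C(5,2)·C(5,2) + C(5,3)·C(5,1) + C(5,4)·C(5,0) = 155; total = C(10,4) = 210.
P = 155/210 = 31/42 ≈ 0.7381.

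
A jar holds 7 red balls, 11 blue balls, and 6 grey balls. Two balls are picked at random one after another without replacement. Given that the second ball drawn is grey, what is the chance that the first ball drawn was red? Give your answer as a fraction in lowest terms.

P(first=red and the second ball drawn is grey) = (7/24)·(6/23) = 7/92.
P(the second ball drawn is grey) = Σ over first color = 7/92 + 11/92 + 5/92 = 1/4.
By Bayes, P(first=red | the second ball drawn is grey) = 7/92 / 1/4 = 7/23 ≈ 0.3043.

7/23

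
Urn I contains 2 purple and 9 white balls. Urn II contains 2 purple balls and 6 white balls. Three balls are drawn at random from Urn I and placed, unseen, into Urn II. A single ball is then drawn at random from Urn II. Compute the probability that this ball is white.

Condition on how many of the transferred balls are white (from Urn I: 9 white of 11; then Urn II has 11 total).
  1 white: C(9,1)C(2,2)/C(11,3) = 3/55; then P = 7/11
  2 white: C(9,2)C(2,1)/C(11,3) = 24/55; then P = 8/11
  3 white: C(9,3)C(2,0)/C(11,3) = 28/55; then P = 9/11
P(white from Urn II) = 93/121 ≈ 0.7686.

93/121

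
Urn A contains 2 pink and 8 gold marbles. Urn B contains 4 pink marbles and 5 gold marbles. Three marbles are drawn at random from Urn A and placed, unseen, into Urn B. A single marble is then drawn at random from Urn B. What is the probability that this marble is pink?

Condition on how many of the transferred marbles are pink (from Urn A: 2 pink of 10; then Urn B has 12 total).
  0 pink: C(2,0)C(8,3)/C(10,3) = 7/15; then P = 4/12
  1 pink: C(2,1)C(8,2)/C(10,3) = 7/15; then P = 5/12
  2 pink: C(2,2)C(8,1)/C(10,3) = 1/15; then P = 6/12
P(pink from Urn B) = 23/60 ≈ 0.3833.

23/60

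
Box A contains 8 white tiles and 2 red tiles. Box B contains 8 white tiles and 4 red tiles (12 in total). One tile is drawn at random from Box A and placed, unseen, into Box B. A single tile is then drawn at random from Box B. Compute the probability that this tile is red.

Condition on how many of the transferred tiles are red (from Box A: 2 red of 10; then Box B has 13 total).
  0 red: C(2,0)C(8,1)/C(10,1) = 4/5; then P = 4/13
  1 red: C(2,1)C(8,0)/C(10,1) = 1/5; then P = 5/13
P(red from Box B) = 21/65 ≈ 0.3231.

21/65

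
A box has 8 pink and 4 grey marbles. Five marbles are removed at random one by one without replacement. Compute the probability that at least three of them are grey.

Sum the hypergeometric tail for j = 3,…,4 grey marbles.
Favorable = C(4,3)·C(8,2) + C(4,4)·C(8,1) = 120; total = C(12,5) = 792.
P = 120/792 = 5/33 ≈ 0.1515.

5/33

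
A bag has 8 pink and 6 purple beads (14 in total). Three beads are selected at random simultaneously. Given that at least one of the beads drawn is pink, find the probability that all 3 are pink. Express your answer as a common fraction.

P(all 3 pink) = C(8,3)/C(14,3) = 2/13; P(at least one pink) = 1 − C(6,3)/C(14,3) = 86/91.
Since 'all 3 pink' ⊆ 'at least one pink', P(all 3 | at least one) = 2/13 / 86/91 = 7/43 ≈ 0.1628.

7/43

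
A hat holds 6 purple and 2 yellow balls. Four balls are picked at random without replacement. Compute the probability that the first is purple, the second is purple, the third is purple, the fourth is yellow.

Multiply the conditional probability of each draw in order, without replacement, so each draw removes one from its color and from the total.
P = (6/8) · (5/7) · (4/6) · (2/5) = 1/7 ≈ 0.1429.

1/7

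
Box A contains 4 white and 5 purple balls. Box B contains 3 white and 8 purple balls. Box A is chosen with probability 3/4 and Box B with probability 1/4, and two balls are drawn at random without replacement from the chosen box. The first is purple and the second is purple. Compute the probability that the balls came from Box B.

168/443

P(E | Box A) = 5/18; P(E | Box B) = 28/55.
P(E) = 3/4·5/18 + 1/4·28/55 = 443/1320.
By Bayes' rule, P(Box B | E) = 7/55 / 443/1320 = 168/443 ≈ 0.3792.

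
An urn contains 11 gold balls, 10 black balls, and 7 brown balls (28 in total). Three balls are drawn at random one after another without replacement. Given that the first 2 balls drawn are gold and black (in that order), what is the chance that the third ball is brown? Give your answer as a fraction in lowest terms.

After removing 1 gold, 1 black, the urn has 7 brown out of 26 remaining.
P(third is brown | given) = 7/26 ≈ 0.2692.

7/26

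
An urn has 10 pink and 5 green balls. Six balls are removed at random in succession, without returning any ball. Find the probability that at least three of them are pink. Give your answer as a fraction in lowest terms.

954/1001

Sum the hypergeometric tail for j = 3,…,6 pink balls.
Favorable = C(10,3)·C(5,3) + C(10,4)·C(5,2) + C(10,5)·C(5,1) + C(10,6)·C(5,0) = 4770; total = C(15,6) = 5005.
P = 4770/5005 = 954/1001 ≈ 0.9530.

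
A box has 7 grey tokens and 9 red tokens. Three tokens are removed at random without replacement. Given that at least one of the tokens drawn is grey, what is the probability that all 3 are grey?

P(all 3 grey) = C(7,3)/C(16,3) = 1/16; P(at least one grey) = 1 − C(9,3)/C(16,3) = 17/20.
Since 'all 3 grey' ⊆ 'at least one grey', P(all 3 | at least one) = 1/16 / 17/20 = 5/68 ≈ 0.0735.

5/68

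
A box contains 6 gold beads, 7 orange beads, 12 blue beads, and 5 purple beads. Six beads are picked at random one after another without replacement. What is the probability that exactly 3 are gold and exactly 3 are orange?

Unordered draws without replacement: count favorable combinations over C(30,6).
Favorable = C(6,3) · C(7,3) · C(12,0) · C(5,0) = 700; total = C(30,6) = 593775.
P = 700/593775 = 4/3393 ≈ 0.0012.

4/3393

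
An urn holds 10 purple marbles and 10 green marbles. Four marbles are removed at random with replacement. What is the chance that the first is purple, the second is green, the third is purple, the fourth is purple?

1/16

Multiply the conditional probability of each draw in order, with replacement (the composition resets each draw).
P = (10/20) · (10/20) · (10/20) · (10/20) = 1/16 ≈ 0.0625.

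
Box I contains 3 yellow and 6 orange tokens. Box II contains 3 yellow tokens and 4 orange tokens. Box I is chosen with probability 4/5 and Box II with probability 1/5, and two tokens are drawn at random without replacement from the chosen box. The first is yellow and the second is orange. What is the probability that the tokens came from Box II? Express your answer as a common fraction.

P(E | Box I) = 1/4; P(E | Box II) = 2/7.
P(E) = 4/5·1/4 + 1/5·2/7 = 9/35.
By Bayes' rule, P(Box II | E) = 2/35 / 9/35 = 2/9 ≈ 0.2222.

2/9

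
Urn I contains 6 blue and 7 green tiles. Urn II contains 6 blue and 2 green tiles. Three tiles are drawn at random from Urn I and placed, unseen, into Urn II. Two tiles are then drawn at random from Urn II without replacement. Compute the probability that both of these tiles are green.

131/1430

Condition on how many of the transferred tiles are green (from Urn I: 7 green of 13; then Urn II has 11 total).
  0 green: C(7,0)C(6,3)/C(13,3) = 10/143; then P = C(2,2)/C(11,2) = 1/55
  1 green: C(7,1)C(6,2)/C(13,3) = 105/286; then P = C(3,2)/C(11,2) = 3/55
  2 green: C(7,2)C(6,1)/C(13,3) = 63/143; then P = C(4,2)/C(11,2) = 6/55
  3 green: C(7,3)C(6,0)/C(13,3) = 35/286; then P = C(5,2)/C(11,2) = 2/11
P(both green) = 131/1430 ≈ 0.0916.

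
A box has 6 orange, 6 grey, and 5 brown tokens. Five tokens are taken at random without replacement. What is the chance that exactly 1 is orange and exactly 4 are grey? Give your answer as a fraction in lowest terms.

45/3094

Unordered draws without replacement: count favorable combinations over C(17,5).
Favorable = C(6,1) · C(6,4) · C(5,0) = 90; total = C(17,5) = 6188.
P = 90/6188 = 45/3094 ≈ 0.0145.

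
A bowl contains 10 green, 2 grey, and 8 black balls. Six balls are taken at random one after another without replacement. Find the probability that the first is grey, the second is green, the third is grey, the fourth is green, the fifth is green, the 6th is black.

Multiply the conditional probability of each draw in order, without replacement, so each draw removes one from its color and from the total.
P = (2/20) · (10/19) · (1/18) · (9/17) · (8/16) · (8/15) = 2/4845 ≈ 0.0004.

2/4845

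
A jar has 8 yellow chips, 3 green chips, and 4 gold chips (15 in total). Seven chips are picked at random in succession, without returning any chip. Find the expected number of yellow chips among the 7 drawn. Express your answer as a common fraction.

By linearity of expectation, E[X] = Σ P(draw i is yellow); by symmetry each draw (even without replacement) has P(yellow) = 8/15.
E[X] = 7 · 8/15 = 56/15 ≈ 3.7333.

56/15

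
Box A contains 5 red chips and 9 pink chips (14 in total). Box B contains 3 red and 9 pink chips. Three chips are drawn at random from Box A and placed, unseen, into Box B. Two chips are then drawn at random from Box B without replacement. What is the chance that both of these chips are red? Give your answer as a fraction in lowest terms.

Condition on how many of the transferred chips are red (from Box A: 5 red of 14; then Box B has 15 total).
  0 red: C(5,0)C(9,3)/C(14,3) = 3/13; then P = C(3,2)/C(15,2) = 1/35
  1 red: C(5,1)C(9,2)/C(14,3) = 45/91; then P = C(4,2)/C(15,2) = 2/35
  2 red: C(5,2)C(9,1)/C(14,3) = 45/182; then P = C(5,2)/C(15,2) = 2/21
  3 red: C(5,3)C(9,0)/C(14,3) = 5/182; then P = C(6,2)/C(15,2) = 1/7
P(both red) = 397/6370 ≈ 0.0623.

397/6370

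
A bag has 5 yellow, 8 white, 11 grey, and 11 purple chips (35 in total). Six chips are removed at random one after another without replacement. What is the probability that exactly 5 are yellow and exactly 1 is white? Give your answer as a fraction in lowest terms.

1/202895

Unordered draws without replacement: count favorable combinations over C(35,6).
Favorable = C(5,5) · C(8,1) · C(11,0) · C(11,0) = 8; total = C(35,6) = 1623160.
P = 8/1623160 = 1/202895 ≈ 0.0000.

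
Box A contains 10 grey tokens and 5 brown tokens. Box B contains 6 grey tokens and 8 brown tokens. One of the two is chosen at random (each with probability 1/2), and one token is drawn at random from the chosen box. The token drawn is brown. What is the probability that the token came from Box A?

7/19

P(brown | Box A) = 1/3; P(brown | Box B) = 4/7.
P(brown) = 1/2·1/3 + 1/2·4/7 = 19/42.
By Bayes' rule, P(Box A | brown) = 1/6 / 19/42 = 7/19 ≈ 0.3684.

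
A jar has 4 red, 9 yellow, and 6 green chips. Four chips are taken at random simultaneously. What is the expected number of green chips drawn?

24/19

By linearity of expectation, E[X] = Σ P(draw i is green); by symmetry each draw (even without replacement) has P(green) = 6/19.
E[X] = 4 · 6/19 = 24/19 ≈ 1.2632.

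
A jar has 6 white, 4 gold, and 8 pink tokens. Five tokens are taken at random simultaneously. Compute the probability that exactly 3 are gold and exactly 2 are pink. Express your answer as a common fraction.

2/153

Unordered draws without replacement: count favorable combinations over C(18,5).
Favorable = C(6,0) · C(4,3) · C(8,2) = 112; total = C(18,5) = 8568.
P = 112/8568 = 2/153 ≈ 0.0131.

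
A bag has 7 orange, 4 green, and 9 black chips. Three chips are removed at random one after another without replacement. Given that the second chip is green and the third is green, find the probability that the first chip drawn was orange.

7/18

P(first=orange and the second chip is green and the third is green) = (7/20)·(4/19)·(3/18) = 7/570.
P(E) = Σ over first color = 7/570 + 1/285 + 3/190 = 3/95.
By Bayes, P(first=orange | E) = 7/570 / 3/95 = 7/18 ≈ 0.3889.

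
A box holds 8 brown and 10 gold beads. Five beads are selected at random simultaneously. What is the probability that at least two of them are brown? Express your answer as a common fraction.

79/102

Sum the hypergeometric tail for j = 2,…,5 brown beads.
Favorable = C(8,2)·C(10,3) + C(8,3)·C(10,2) + C(8,4)·C(10,1) + C(8,5)·C(10,0) = 6636; total = C(18,5) = 8568.
P = 6636/8568 = 79/102 ≈ 0.7745.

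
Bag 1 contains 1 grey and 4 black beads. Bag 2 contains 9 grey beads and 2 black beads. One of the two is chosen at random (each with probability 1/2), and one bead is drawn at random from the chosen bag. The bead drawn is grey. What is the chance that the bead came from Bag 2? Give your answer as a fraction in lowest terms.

P(grey | Bag 1) = 1/5; P(grey | Bag 2) = 9/11.
P(grey) = 1/2·1/5 + 1/2·9/11 = 28/55.
By Bayes' rule, P(Bag 2 | grey) = 9/22 / 28/55 = 45/56 ≈ 0.8036.

45/56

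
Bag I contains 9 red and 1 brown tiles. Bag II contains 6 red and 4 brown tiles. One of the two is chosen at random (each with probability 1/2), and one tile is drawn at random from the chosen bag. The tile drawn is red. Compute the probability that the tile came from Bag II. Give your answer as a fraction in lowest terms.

P(red | Bag I) = 9/10; P(red | Bag II) = 3/5.
P(red) = 1/2·9/10 + 1/2·3/5 = 3/4.
By Bayes' rule, P(Bag II | red) = 3/10 / 3/4 = 2/5 ≈ 0.4000.

2/5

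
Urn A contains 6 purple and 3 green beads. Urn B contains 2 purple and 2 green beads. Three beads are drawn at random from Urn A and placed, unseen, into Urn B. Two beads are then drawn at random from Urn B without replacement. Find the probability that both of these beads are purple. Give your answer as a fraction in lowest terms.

Condition on how many of the transferred beads are purple (from Urn A: 6 purple of 9; then Urn B has 7 total).
  0 purple: C(6,0)C(3,3)/C(9,3) = 1/84; then P = C(2,2)/C(7,2) = 1/21
  1 purple: C(6,1)C(3,2)/C(9,3) = 3/14; then P = C(3,2)/C(7,2) = 1/7
  2 purple: C(6,2)C(3,1)/C(9,3) = 15/28; then P = C(4,2)/C(7,2) = 2/7
  3 purple: C(6,3)C(3,0)/C(9,3) = 5/21; then P = C(5,2)/C(7,2) = 10/21
P(both purple) = 25/84 ≈ 0.2976.

25/84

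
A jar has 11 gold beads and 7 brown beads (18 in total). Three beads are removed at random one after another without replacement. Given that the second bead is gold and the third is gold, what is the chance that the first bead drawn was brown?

7/16

P(first=brown and the second bead is gold and the third is gold) = (7/18)·(11/17)·(10/16) = 385/2448.
P(E) = Σ over first color = 55/272 + 385/2448 = 55/153.
By Bayes, P(first=brown | E) = 385/2448 / 55/153 = 7/16 ≈ 0.4375.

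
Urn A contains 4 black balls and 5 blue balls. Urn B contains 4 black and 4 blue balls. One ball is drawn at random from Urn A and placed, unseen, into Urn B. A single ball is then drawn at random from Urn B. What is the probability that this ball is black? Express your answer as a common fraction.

40/81

Condition on how many of the transferred balls are black (from Urn A: 4 black of 9; then Urn B has 9 total).
  0 black: C(4,0)C(5,1)/C(9,1) = 5/9; then P = 4/9
  1 black: C(4,1)C(5,0)/C(9,1) = 4/9; then P = 5/9
P(black from Urn B) = 40/81 ≈ 0.4938.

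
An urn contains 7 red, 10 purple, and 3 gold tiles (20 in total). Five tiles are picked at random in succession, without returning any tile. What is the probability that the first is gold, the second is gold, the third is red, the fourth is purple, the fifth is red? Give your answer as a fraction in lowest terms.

Multiply the conditional probability of each draw in order, without replacement, so each draw removes one from its color and from the total.
P = (3/20) · (2/19) · (7/18) · (10/17) · (6/16) = 7/5168 ≈ 0.0014.

7/5168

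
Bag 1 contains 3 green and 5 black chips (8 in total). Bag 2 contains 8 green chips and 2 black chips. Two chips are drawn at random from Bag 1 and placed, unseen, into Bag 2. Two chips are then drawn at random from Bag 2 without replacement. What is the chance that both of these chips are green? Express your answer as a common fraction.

Condition on how many of the transferred chips are green (from Bag 1: 3 green of 8; then Bag 2 has 12 total).
  0 green: C(3,0)C(5,2)/C(8,2) = 5/14; then P = C(8,2)/C(12,2) = 14/33
  1 green: C(3,1)C(5,1)/C(8,2) = 15/28; then P = C(9,2)/C(12,2) = 6/11
  2 green: C(3,2)C(5,0)/C(8,2) = 3/28; then P = C(10,2)/C(12,2) = 15/22
P(both green) = 955/1848 ≈ 0.5168.

955/1848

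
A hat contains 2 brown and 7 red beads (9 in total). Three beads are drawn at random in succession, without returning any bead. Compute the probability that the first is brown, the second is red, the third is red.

Multiply the conditional probability of each draw in order, without replacement, so each draw removes one from its color and from the total.
P = (2/9) · (7/8) · (6/7) = 1/6 ≈ 0.1667.

1/6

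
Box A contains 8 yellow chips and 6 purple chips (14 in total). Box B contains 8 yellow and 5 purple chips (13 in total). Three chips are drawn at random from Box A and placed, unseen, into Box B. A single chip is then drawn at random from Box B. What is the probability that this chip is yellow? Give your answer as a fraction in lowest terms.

17/28

Condition on how many of the transferred chips are yellow (from Box A: 8 yellow of 14; then Box B has 16 total).
  0 yellow: C(8,0)C(6,3)/C(14,3) = 5/91; then P = 8/16
  1 yellow: C(8,1)C(6,2)/C(14,3) = 30/91; then P = 9/16
  2 yellow: C(8,2)C(6,1)/C(14,3) = 6/13; then P = 10/16
  3 yellow: C(8,3)C(6,0)/C(14,3) = 2/13; then P = 11/16
P(yellow from Box B) = 17/28 ≈ 0.6071.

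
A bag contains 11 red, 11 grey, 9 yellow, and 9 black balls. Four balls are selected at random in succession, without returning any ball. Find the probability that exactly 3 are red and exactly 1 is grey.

Unordered draws without replacement: count favorable combinations over C(40,4).
Favorable = C(11,3) · C(11,1) · C(9,0) · C(9,0) = 1815; total = C(40,4) = 91390.
P = 1815/91390 = 363/18278 ≈ 0.0199.

363/18278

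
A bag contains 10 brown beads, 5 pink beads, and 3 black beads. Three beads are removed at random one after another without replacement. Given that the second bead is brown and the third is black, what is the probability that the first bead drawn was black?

1/8

P(first=black and the second bead is brown and the third is black) = (3/18)·(10/17)·(2/16) = 5/408.
P(E) = Σ over first color = 15/272 + 25/816 + 5/408 = 5/51.
By Bayes, P(first=black | E) = 5/408 / 5/51 = 1/8 ≈ 0.1250.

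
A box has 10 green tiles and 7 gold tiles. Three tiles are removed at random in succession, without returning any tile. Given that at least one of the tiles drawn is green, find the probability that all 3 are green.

P(all 3 green) = C(10,3)/C(17,3) = 3/17; P(at least one green) = 1 − C(7,3)/C(17,3) = 129/136.
Since 'all 3 green' ⊆ 'at least one green', P(all 3 | at least one) = 3/17 / 129/136 = 8/43 ≈ 0.1860.

8/43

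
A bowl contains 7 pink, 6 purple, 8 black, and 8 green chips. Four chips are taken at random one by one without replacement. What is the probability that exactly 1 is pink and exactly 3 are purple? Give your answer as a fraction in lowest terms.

Unordered draws without replacement: count favorable combinations over C(29,4).
Favorable = C(7,1) · C(6,3) · C(8,0) · C(8,0) = 140; total = C(29,4) = 23751.
P = 140/23751 = 20/3393 ≈ 0.0059.

20/3393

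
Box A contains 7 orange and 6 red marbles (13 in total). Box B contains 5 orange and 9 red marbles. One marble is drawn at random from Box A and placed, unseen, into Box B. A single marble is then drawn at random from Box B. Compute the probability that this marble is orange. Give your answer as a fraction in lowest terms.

24/65

Condition on how many of the transferred marbles are orange (from Box A: 7 orange of 13; then Box B has 15 total).
  0 orange: C(7,0)C(6,1)/C(13,1) = 6/13; then P = 5/15
  1 orange: C(7,1)C(6,0)/C(13,1) = 7/13; then P = 6/15
P(orange from Box B) = 24/65 ≈ 0.3692.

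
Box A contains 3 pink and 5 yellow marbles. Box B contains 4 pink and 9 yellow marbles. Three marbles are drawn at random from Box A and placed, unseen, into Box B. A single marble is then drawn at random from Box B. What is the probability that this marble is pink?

Condition on how many of the transferred marbles are pink (from Box A: 3 pink of 8; then Box B has 16 total).
  0 pink: C(3,0)C(5,3)/C(8,3) = 5/28; then P = 4/16
  1 pink: C(3,1)C(5,2)/C(8,3) = 15/28; then P = 5/16
  2 pink: C(3,2)C(5,1)/C(8,3) = 15/56; then P = 6/16
  3 pink: C(3,3)C(5,0)/C(8,3) = 1/56; then P = 7/16
P(pink from Box B) = 41/128 ≈ 0.3203.

41/128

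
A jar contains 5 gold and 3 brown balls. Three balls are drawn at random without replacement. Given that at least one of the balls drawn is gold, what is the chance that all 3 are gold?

P(all 3 gold) = C(5,3)/C(8,3) = 5/28; P(at least one gold) = 1 − C(3,3)/C(8,3) = 55/56.
Since 'all 3 gold' ⊆ 'at least one gold', P(all 3 | at least one) = 5/28 / 55/56 = 2/11 ≈ 0.1818.

2/11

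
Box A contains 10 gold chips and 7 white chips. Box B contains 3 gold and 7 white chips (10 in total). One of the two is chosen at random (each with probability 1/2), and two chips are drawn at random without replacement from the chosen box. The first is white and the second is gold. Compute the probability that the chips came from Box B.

68/143

P(E | Box A) = 35/136; P(E | Box B) = 7/30.
P(E) = 1/2·35/136 + 1/2·7/30 = 1001/4080.
By Bayes' rule, P(Box B | E) = 7/60 / 1001/4080 = 68/143 ≈ 0.4755.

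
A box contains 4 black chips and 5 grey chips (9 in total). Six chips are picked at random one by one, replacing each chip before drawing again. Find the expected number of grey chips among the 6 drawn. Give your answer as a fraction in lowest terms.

10/3

By linearity of expectation, E[X] = Σ P(draw i is grey); each independent draw has P(grey) = 5/9.
E[X] = 6 · 5/9 = 10/3 ≈ 3.3333.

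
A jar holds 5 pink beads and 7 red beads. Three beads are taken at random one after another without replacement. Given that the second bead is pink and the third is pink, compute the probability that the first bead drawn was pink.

3/10

P(first=pink and the second bead is pink and the third is pink) = (5/12)·(4/11)·(3/10) = 1/22.
P(E) = Σ over first color = 1/22 + 7/66 = 5/33.
By Bayes, P(first=pink | E) = 1/22 / 5/33 = 3/10 ≈ 0.3000.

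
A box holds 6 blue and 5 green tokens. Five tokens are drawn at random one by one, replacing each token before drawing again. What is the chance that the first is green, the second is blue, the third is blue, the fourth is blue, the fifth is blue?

6480/161051

Multiply the conditional probability of each draw in order, with replacement (the composition resets each draw).
P = (5/11) · (6/11) · (6/11) · (6/11) · (6/11) = 6480/161051 ≈ 0.0402.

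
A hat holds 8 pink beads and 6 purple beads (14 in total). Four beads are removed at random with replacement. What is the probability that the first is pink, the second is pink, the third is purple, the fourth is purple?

144/2401

Multiply the conditional probability of each draw in order, with replacement (the composition resets each draw).
P = (8/14) · (8/14) · (6/14) · (6/14) = 144/2401 ≈ 0.0600.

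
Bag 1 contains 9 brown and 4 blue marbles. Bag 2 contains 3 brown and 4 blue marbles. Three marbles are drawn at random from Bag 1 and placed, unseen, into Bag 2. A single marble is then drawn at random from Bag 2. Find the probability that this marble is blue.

Condition on how many of the transferred marbles are blue (from Bag 1: 4 blue of 13; then Bag 2 has 10 total).
  0 blue: C(4,0)C(9,3)/C(13,3) = 42/143; then P = 4/10
  1 blue: C(4,1)C(9,2)/C(13,3) = 72/143; then P = 5/10
  2 blue: C(4,2)C(9,1)/C(13,3) = 27/143; then P = 6/10
  3 blue: C(4,3)C(9,0)/C(13,3) = 2/143; then P = 7/10
P(blue from Bag 2) = 32/65 ≈ 0.4923.

32/65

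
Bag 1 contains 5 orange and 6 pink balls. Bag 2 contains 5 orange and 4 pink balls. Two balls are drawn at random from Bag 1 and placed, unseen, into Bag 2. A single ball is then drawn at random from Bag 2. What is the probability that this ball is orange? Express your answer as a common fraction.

Condition on how many of the transferred balls are orange (from Bag 1: 5 orange of 11; then Bag 2 has 11 total).
  0 orange: C(5,0)C(6,2)/C(11,2) = 3/11; then P = 5/11
  1 orange: C(5,1)C(6,1)/C(11,2) = 6/11; then P = 6/11
  2 orange: C(5,2)C(6,0)/C(11,2) = 2/11; then P = 7/11
P(orange from Bag 2) = 65/121 ≈ 0.5372.

65/121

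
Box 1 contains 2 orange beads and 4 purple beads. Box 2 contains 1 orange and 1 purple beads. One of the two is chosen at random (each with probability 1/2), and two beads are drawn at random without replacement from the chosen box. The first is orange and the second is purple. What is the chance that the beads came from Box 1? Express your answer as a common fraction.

8/23

P(E | Box 1) = 4/15; P(E | Box 2) = 1/2.
P(E) = 1/2·4/15 + 1/2·1/2 = 23/60.
By Bayes' rule, P(Box 1 | E) = 2/15 / 23/60 = 8/23 ≈ 0.3478.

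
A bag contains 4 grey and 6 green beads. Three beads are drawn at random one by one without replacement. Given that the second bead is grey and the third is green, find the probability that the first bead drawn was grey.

3/8

P(first=grey and the second bead is grey and the third is green) = (4/10)·(3/9)·(6/8) = 1/10.
P(E) = Σ over first color = 1/10 + 1/6 = 4/15.
By Bayes, P(first=grey | E) = 1/10 / 4/15 = 3/8 ≈ 0.3750.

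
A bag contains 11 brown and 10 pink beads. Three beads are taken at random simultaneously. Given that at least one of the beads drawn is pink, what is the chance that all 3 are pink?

P(all 3 pink) = C(10,3)/C(21,3) = 12/133; P(at least one pink) = 1 − C(11,3)/C(21,3) = 233/266.
Since 'all 3 pink' ⊆ 'at least one pink', P(all 3 | at least one) = 12/133 / 233/266 = 24/233 ≈ 0.1030.

24/233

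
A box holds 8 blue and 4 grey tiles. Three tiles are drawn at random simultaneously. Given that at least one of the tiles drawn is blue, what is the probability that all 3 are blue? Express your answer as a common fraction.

7/27

P(all 3 blue) = C(8,3)/C(12,3) = 14/55; P(at least one blue) = 1 − C(4,3)/C(12,3) = 54/55.
Since 'all 3 blue' ⊆ 'at least one blue', P(all 3 | at least one) = 14/55 / 54/55 = 7/27 ≈ 0.2593.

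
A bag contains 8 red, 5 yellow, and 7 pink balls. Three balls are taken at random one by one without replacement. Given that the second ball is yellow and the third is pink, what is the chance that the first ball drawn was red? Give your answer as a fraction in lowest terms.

P(first=red and the second ball is yellow and the third is pink) = (8/20)·(5/19)·(7/18) = 7/171.
P(E) = Σ over first color = 7/171 + 7/342 + 7/228 = 7/76.
By Bayes, P(first=red | E) = 7/171 / 7/76 = 4/9 ≈ 0.4444.

4/9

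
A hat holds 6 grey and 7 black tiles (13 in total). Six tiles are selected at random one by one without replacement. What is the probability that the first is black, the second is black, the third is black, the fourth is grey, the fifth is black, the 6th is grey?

35/1716

Multiply the conditional probability of each draw in order, without replacement, so each draw removes one from its color and from the total.
P = (7/13) · (6/12) · (5/11) · (6/10) · (4/9) · (5/8) = 35/1716 ≈ 0.0204.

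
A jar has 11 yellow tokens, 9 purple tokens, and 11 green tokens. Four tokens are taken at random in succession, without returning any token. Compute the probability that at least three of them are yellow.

726/6293

Sum the hypergeometric tail for j = 3,…,4 yellow tokens.
Favorable = C(11,3)·C(20,1) + C(11,4)·C(20,0) = 3630; total = C(31,4) = 31465.
P = 3630/31465 = 726/6293 ≈ 0.1154.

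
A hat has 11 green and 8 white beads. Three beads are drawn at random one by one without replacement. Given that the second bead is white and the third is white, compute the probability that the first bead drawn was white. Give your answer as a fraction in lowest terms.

P(first=white and the second bead is white and the third is white) = (8/19)·(7/18)·(6/17) = 56/969.
P(E) = Σ over first color = 308/2907 + 56/969 = 28/171.
By Bayes, P(first=white | E) = 56/969 / 28/171 = 6/17 ≈ 0.3529.

6/17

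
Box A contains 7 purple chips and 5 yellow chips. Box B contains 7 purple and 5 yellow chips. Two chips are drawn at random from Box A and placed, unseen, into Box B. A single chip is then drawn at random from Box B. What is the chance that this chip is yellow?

Condition on how many of the transferred chips are yellow (from Box A: 5 yellow of 12; then Box B has 14 total).
  0 yellow: C(5,0)C(7,2)/C(12,2) = 7/22; then P = 5/14
  1 yellow: C(5,1)C(7,1)/C(12,2) = 35/66; then P = 6/14
  2 yellow: C(5,2)C(7,0)/C(12,2) = 5/33; then P = 7/14
P(yellow from Box B) = 5/12 ≈ 0.4167.

5/12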